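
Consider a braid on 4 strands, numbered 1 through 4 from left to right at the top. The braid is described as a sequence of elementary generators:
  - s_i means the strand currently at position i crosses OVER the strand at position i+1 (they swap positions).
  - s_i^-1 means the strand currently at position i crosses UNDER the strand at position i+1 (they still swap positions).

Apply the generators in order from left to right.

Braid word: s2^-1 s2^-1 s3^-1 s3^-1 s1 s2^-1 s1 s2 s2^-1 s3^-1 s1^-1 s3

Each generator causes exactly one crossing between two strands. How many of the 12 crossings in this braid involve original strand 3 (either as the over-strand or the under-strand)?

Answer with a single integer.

Answer: 7

Derivation:
Gen 1: crossing 2x3. Involves strand 3? yes. Count so far: 1
Gen 2: crossing 3x2. Involves strand 3? yes. Count so far: 2
Gen 3: crossing 3x4. Involves strand 3? yes. Count so far: 3
Gen 4: crossing 4x3. Involves strand 3? yes. Count so far: 4
Gen 5: crossing 1x2. Involves strand 3? no. Count so far: 4
Gen 6: crossing 1x3. Involves strand 3? yes. Count so far: 5
Gen 7: crossing 2x3. Involves strand 3? yes. Count so far: 6
Gen 8: crossing 2x1. Involves strand 3? no. Count so far: 6
Gen 9: crossing 1x2. Involves strand 3? no. Count so far: 6
Gen 10: crossing 1x4. Involves strand 3? no. Count so far: 6
Gen 11: crossing 3x2. Involves strand 3? yes. Count so far: 7
Gen 12: crossing 4x1. Involves strand 3? no. Count so far: 7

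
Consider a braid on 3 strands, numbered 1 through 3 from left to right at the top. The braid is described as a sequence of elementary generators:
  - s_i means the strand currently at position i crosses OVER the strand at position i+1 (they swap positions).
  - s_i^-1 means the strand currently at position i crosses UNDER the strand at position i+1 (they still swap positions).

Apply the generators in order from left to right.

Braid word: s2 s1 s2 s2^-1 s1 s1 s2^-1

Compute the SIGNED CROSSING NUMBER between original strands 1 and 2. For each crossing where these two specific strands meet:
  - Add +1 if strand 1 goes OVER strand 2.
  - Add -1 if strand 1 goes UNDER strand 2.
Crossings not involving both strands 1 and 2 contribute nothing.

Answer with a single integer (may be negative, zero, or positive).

Gen 1: crossing 2x3. Both 1&2? no. Sum: 0
Gen 2: crossing 1x3. Both 1&2? no. Sum: 0
Gen 3: 1 over 2. Both 1&2? yes. Contrib: +1. Sum: 1
Gen 4: 2 under 1. Both 1&2? yes. Contrib: +1. Sum: 2
Gen 5: crossing 3x1. Both 1&2? no. Sum: 2
Gen 6: crossing 1x3. Both 1&2? no. Sum: 2
Gen 7: 1 under 2. Both 1&2? yes. Contrib: -1. Sum: 1

Answer: 1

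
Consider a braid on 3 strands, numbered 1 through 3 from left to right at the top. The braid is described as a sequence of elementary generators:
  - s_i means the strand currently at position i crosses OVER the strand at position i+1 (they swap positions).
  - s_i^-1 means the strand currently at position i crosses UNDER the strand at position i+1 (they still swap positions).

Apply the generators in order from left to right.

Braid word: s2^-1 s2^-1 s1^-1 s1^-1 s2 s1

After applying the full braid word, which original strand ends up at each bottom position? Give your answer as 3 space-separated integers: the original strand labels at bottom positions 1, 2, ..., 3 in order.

Gen 1 (s2^-1): strand 2 crosses under strand 3. Perm now: [1 3 2]
Gen 2 (s2^-1): strand 3 crosses under strand 2. Perm now: [1 2 3]
Gen 3 (s1^-1): strand 1 crosses under strand 2. Perm now: [2 1 3]
Gen 4 (s1^-1): strand 2 crosses under strand 1. Perm now: [1 2 3]
Gen 5 (s2): strand 2 crosses over strand 3. Perm now: [1 3 2]
Gen 6 (s1): strand 1 crosses over strand 3. Perm now: [3 1 2]

Answer: 3 1 2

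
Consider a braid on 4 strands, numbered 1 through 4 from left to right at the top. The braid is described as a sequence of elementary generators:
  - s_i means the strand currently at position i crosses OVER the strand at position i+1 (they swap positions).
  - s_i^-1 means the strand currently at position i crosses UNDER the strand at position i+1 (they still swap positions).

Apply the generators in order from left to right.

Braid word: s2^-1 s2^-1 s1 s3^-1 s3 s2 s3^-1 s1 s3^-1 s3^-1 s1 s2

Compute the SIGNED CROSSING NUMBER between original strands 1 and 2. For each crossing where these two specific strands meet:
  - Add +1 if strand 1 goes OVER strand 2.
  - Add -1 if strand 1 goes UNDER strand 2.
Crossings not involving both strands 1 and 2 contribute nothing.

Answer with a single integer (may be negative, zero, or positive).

Answer: 1

Derivation:
Gen 1: crossing 2x3. Both 1&2? no. Sum: 0
Gen 2: crossing 3x2. Both 1&2? no. Sum: 0
Gen 3: 1 over 2. Both 1&2? yes. Contrib: +1. Sum: 1
Gen 4: crossing 3x4. Both 1&2? no. Sum: 1
Gen 5: crossing 4x3. Both 1&2? no. Sum: 1
Gen 6: crossing 1x3. Both 1&2? no. Sum: 1
Gen 7: crossing 1x4. Both 1&2? no. Sum: 1
Gen 8: crossing 2x3. Both 1&2? no. Sum: 1
Gen 9: crossing 4x1. Both 1&2? no. Sum: 1
Gen 10: crossing 1x4. Both 1&2? no. Sum: 1
Gen 11: crossing 3x2. Both 1&2? no. Sum: 1
Gen 12: crossing 3x4. Both 1&2? no. Sum: 1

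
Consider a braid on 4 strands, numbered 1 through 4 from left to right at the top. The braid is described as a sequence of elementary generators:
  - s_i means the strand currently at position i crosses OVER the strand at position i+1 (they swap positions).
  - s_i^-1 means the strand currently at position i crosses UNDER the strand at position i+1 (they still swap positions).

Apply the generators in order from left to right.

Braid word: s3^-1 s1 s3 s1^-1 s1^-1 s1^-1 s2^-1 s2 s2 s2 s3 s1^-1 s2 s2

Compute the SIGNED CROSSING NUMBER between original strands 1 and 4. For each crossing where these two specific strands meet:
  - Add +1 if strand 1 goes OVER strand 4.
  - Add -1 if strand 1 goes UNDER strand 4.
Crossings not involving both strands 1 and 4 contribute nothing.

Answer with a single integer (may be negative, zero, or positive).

Gen 1: crossing 3x4. Both 1&4? no. Sum: 0
Gen 2: crossing 1x2. Both 1&4? no. Sum: 0
Gen 3: crossing 4x3. Both 1&4? no. Sum: 0
Gen 4: crossing 2x1. Both 1&4? no. Sum: 0
Gen 5: crossing 1x2. Both 1&4? no. Sum: 0
Gen 6: crossing 2x1. Both 1&4? no. Sum: 0
Gen 7: crossing 2x3. Both 1&4? no. Sum: 0
Gen 8: crossing 3x2. Both 1&4? no. Sum: 0
Gen 9: crossing 2x3. Both 1&4? no. Sum: 0
Gen 10: crossing 3x2. Both 1&4? no. Sum: 0
Gen 11: crossing 3x4. Both 1&4? no. Sum: 0
Gen 12: crossing 1x2. Both 1&4? no. Sum: 0
Gen 13: 1 over 4. Both 1&4? yes. Contrib: +1. Sum: 1
Gen 14: 4 over 1. Both 1&4? yes. Contrib: -1. Sum: 0

Answer: 0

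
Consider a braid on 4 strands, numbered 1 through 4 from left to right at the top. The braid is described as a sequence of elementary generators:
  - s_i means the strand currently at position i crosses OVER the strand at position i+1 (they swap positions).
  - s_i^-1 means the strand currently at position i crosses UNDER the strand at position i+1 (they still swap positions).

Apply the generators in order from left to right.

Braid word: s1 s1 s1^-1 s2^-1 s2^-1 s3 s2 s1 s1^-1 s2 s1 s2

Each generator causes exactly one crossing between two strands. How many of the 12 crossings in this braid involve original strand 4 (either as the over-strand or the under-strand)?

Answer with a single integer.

Answer: 6

Derivation:
Gen 1: crossing 1x2. Involves strand 4? no. Count so far: 0
Gen 2: crossing 2x1. Involves strand 4? no. Count so far: 0
Gen 3: crossing 1x2. Involves strand 4? no. Count so far: 0
Gen 4: crossing 1x3. Involves strand 4? no. Count so far: 0
Gen 5: crossing 3x1. Involves strand 4? no. Count so far: 0
Gen 6: crossing 3x4. Involves strand 4? yes. Count so far: 1
Gen 7: crossing 1x4. Involves strand 4? yes. Count so far: 2
Gen 8: crossing 2x4. Involves strand 4? yes. Count so far: 3
Gen 9: crossing 4x2. Involves strand 4? yes. Count so far: 4
Gen 10: crossing 4x1. Involves strand 4? yes. Count so far: 5
Gen 11: crossing 2x1. Involves strand 4? no. Count so far: 5
Gen 12: crossing 2x4. Involves strand 4? yes. Count so far: 6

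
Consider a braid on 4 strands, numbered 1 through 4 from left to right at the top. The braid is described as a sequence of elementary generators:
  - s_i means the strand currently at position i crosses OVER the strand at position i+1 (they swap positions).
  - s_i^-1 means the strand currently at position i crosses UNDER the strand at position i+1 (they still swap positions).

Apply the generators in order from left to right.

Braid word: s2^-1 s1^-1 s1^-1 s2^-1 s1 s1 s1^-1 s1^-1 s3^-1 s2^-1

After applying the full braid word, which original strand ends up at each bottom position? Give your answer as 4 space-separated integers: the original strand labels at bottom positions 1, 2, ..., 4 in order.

Answer: 1 4 2 3

Derivation:
Gen 1 (s2^-1): strand 2 crosses under strand 3. Perm now: [1 3 2 4]
Gen 2 (s1^-1): strand 1 crosses under strand 3. Perm now: [3 1 2 4]
Gen 3 (s1^-1): strand 3 crosses under strand 1. Perm now: [1 3 2 4]
Gen 4 (s2^-1): strand 3 crosses under strand 2. Perm now: [1 2 3 4]
Gen 5 (s1): strand 1 crosses over strand 2. Perm now: [2 1 3 4]
Gen 6 (s1): strand 2 crosses over strand 1. Perm now: [1 2 3 4]
Gen 7 (s1^-1): strand 1 crosses under strand 2. Perm now: [2 1 3 4]
Gen 8 (s1^-1): strand 2 crosses under strand 1. Perm now: [1 2 3 4]
Gen 9 (s3^-1): strand 3 crosses under strand 4. Perm now: [1 2 4 3]
Gen 10 (s2^-1): strand 2 crosses under strand 4. Perm now: [1 4 2 3]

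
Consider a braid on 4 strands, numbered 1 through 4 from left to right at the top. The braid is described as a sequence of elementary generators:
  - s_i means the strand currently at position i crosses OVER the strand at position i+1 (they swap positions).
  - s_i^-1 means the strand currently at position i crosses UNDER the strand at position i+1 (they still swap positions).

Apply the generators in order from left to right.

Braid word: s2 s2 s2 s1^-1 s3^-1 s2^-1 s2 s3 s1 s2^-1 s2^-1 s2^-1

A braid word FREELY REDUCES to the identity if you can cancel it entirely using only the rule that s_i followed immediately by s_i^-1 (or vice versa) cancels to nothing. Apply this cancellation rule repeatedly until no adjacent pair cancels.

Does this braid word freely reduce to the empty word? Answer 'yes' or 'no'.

Gen 1 (s2): push. Stack: [s2]
Gen 2 (s2): push. Stack: [s2 s2]
Gen 3 (s2): push. Stack: [s2 s2 s2]
Gen 4 (s1^-1): push. Stack: [s2 s2 s2 s1^-1]
Gen 5 (s3^-1): push. Stack: [s2 s2 s2 s1^-1 s3^-1]
Gen 6 (s2^-1): push. Stack: [s2 s2 s2 s1^-1 s3^-1 s2^-1]
Gen 7 (s2): cancels prior s2^-1. Stack: [s2 s2 s2 s1^-1 s3^-1]
Gen 8 (s3): cancels prior s3^-1. Stack: [s2 s2 s2 s1^-1]
Gen 9 (s1): cancels prior s1^-1. Stack: [s2 s2 s2]
Gen 10 (s2^-1): cancels prior s2. Stack: [s2 s2]
Gen 11 (s2^-1): cancels prior s2. Stack: [s2]
Gen 12 (s2^-1): cancels prior s2. Stack: []
Reduced word: (empty)

Answer: yes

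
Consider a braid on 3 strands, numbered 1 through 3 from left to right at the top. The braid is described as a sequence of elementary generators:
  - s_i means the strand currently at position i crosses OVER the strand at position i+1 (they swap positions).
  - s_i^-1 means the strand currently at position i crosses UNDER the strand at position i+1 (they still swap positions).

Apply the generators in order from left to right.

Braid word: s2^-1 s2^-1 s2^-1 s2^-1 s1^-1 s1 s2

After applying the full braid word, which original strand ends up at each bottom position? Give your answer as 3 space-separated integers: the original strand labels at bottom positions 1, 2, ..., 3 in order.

Gen 1 (s2^-1): strand 2 crosses under strand 3. Perm now: [1 3 2]
Gen 2 (s2^-1): strand 3 crosses under strand 2. Perm now: [1 2 3]
Gen 3 (s2^-1): strand 2 crosses under strand 3. Perm now: [1 3 2]
Gen 4 (s2^-1): strand 3 crosses under strand 2. Perm now: [1 2 3]
Gen 5 (s1^-1): strand 1 crosses under strand 2. Perm now: [2 1 3]
Gen 6 (s1): strand 2 crosses over strand 1. Perm now: [1 2 3]
Gen 7 (s2): strand 2 crosses over strand 3. Perm now: [1 3 2]

Answer: 1 3 2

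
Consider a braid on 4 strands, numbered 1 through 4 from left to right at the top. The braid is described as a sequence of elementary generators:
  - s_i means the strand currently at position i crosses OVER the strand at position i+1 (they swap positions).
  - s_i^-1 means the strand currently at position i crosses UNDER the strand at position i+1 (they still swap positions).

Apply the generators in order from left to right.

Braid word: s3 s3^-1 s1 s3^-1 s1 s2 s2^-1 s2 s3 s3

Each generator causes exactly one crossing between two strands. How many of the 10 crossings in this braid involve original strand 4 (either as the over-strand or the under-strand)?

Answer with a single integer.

Answer: 6

Derivation:
Gen 1: crossing 3x4. Involves strand 4? yes. Count so far: 1
Gen 2: crossing 4x3. Involves strand 4? yes. Count so far: 2
Gen 3: crossing 1x2. Involves strand 4? no. Count so far: 2
Gen 4: crossing 3x4. Involves strand 4? yes. Count so far: 3
Gen 5: crossing 2x1. Involves strand 4? no. Count so far: 3
Gen 6: crossing 2x4. Involves strand 4? yes. Count so far: 4
Gen 7: crossing 4x2. Involves strand 4? yes. Count so far: 5
Gen 8: crossing 2x4. Involves strand 4? yes. Count so far: 6
Gen 9: crossing 2x3. Involves strand 4? no. Count so far: 6
Gen 10: crossing 3x2. Involves strand 4? no. Count so far: 6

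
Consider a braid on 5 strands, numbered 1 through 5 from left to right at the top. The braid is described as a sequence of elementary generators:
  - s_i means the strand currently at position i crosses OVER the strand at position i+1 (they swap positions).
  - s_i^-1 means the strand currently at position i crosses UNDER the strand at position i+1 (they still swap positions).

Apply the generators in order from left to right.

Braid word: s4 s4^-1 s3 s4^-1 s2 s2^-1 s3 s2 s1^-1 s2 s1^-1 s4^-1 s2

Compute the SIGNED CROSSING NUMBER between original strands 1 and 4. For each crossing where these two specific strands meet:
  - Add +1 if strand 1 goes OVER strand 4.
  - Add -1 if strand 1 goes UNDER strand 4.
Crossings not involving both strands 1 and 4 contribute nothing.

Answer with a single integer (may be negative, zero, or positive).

Gen 1: crossing 4x5. Both 1&4? no. Sum: 0
Gen 2: crossing 5x4. Both 1&4? no. Sum: 0
Gen 3: crossing 3x4. Both 1&4? no. Sum: 0
Gen 4: crossing 3x5. Both 1&4? no. Sum: 0
Gen 5: crossing 2x4. Both 1&4? no. Sum: 0
Gen 6: crossing 4x2. Both 1&4? no. Sum: 0
Gen 7: crossing 4x5. Both 1&4? no. Sum: 0
Gen 8: crossing 2x5. Both 1&4? no. Sum: 0
Gen 9: crossing 1x5. Both 1&4? no. Sum: 0
Gen 10: crossing 1x2. Both 1&4? no. Sum: 0
Gen 11: crossing 5x2. Both 1&4? no. Sum: 0
Gen 12: crossing 4x3. Both 1&4? no. Sum: 0
Gen 13: crossing 5x1. Both 1&4? no. Sum: 0

Answer: 0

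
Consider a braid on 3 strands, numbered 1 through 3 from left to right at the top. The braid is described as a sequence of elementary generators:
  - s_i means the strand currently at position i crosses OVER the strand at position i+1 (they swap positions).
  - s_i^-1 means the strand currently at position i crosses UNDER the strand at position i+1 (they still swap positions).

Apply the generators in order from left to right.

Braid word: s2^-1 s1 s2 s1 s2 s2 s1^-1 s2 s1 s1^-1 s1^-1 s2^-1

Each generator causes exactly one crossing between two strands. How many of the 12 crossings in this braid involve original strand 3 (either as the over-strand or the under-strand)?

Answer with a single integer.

Gen 1: crossing 2x3. Involves strand 3? yes. Count so far: 1
Gen 2: crossing 1x3. Involves strand 3? yes. Count so far: 2
Gen 3: crossing 1x2. Involves strand 3? no. Count so far: 2
Gen 4: crossing 3x2. Involves strand 3? yes. Count so far: 3
Gen 5: crossing 3x1. Involves strand 3? yes. Count so far: 4
Gen 6: crossing 1x3. Involves strand 3? yes. Count so far: 5
Gen 7: crossing 2x3. Involves strand 3? yes. Count so far: 6
Gen 8: crossing 2x1. Involves strand 3? no. Count so far: 6
Gen 9: crossing 3x1. Involves strand 3? yes. Count so far: 7
Gen 10: crossing 1x3. Involves strand 3? yes. Count so far: 8
Gen 11: crossing 3x1. Involves strand 3? yes. Count so far: 9
Gen 12: crossing 3x2. Involves strand 3? yes. Count so far: 10

Answer: 10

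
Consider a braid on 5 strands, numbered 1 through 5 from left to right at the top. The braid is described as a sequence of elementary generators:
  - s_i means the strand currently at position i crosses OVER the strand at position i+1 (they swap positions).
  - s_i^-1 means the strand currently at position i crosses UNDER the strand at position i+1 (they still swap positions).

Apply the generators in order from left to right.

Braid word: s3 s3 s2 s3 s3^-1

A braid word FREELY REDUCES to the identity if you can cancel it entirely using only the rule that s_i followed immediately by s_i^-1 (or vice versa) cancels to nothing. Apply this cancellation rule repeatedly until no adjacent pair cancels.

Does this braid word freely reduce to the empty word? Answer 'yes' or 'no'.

Gen 1 (s3): push. Stack: [s3]
Gen 2 (s3): push. Stack: [s3 s3]
Gen 3 (s2): push. Stack: [s3 s3 s2]
Gen 4 (s3): push. Stack: [s3 s3 s2 s3]
Gen 5 (s3^-1): cancels prior s3. Stack: [s3 s3 s2]
Reduced word: s3 s3 s2

Answer: no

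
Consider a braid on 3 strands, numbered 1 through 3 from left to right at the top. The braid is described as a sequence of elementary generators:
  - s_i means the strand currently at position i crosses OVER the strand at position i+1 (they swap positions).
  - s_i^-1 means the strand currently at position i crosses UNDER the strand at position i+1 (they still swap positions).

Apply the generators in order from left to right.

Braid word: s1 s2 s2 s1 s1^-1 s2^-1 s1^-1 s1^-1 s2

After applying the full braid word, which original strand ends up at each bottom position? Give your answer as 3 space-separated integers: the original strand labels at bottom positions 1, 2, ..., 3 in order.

Answer: 2 1 3

Derivation:
Gen 1 (s1): strand 1 crosses over strand 2. Perm now: [2 1 3]
Gen 2 (s2): strand 1 crosses over strand 3. Perm now: [2 3 1]
Gen 3 (s2): strand 3 crosses over strand 1. Perm now: [2 1 3]
Gen 4 (s1): strand 2 crosses over strand 1. Perm now: [1 2 3]
Gen 5 (s1^-1): strand 1 crosses under strand 2. Perm now: [2 1 3]
Gen 6 (s2^-1): strand 1 crosses under strand 3. Perm now: [2 3 1]
Gen 7 (s1^-1): strand 2 crosses under strand 3. Perm now: [3 2 1]
Gen 8 (s1^-1): strand 3 crosses under strand 2. Perm now: [2 3 1]
Gen 9 (s2): strand 3 crosses over strand 1. Perm now: [2 1 3]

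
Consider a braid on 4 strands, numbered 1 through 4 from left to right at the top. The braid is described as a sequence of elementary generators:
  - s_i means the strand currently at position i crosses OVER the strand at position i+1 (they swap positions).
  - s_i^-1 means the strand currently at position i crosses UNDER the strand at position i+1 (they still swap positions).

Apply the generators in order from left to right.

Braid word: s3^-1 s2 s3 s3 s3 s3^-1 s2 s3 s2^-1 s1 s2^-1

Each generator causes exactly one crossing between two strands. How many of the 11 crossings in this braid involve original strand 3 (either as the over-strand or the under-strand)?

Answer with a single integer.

Answer: 8

Derivation:
Gen 1: crossing 3x4. Involves strand 3? yes. Count so far: 1
Gen 2: crossing 2x4. Involves strand 3? no. Count so far: 1
Gen 3: crossing 2x3. Involves strand 3? yes. Count so far: 2
Gen 4: crossing 3x2. Involves strand 3? yes. Count so far: 3
Gen 5: crossing 2x3. Involves strand 3? yes. Count so far: 4
Gen 6: crossing 3x2. Involves strand 3? yes. Count so far: 5
Gen 7: crossing 4x2. Involves strand 3? no. Count so far: 5
Gen 8: crossing 4x3. Involves strand 3? yes. Count so far: 6
Gen 9: crossing 2x3. Involves strand 3? yes. Count so far: 7
Gen 10: crossing 1x3. Involves strand 3? yes. Count so far: 8
Gen 11: crossing 1x2. Involves strand 3? no. Count so far: 8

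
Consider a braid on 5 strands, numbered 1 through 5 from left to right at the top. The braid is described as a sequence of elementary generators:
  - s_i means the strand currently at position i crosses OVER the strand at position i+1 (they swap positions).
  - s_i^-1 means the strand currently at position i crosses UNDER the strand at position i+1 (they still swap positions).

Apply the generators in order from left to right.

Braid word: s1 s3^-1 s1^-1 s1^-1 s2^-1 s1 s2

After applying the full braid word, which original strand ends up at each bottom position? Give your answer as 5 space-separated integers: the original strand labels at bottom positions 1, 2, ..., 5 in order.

Gen 1 (s1): strand 1 crosses over strand 2. Perm now: [2 1 3 4 5]
Gen 2 (s3^-1): strand 3 crosses under strand 4. Perm now: [2 1 4 3 5]
Gen 3 (s1^-1): strand 2 crosses under strand 1. Perm now: [1 2 4 3 5]
Gen 4 (s1^-1): strand 1 crosses under strand 2. Perm now: [2 1 4 3 5]
Gen 5 (s2^-1): strand 1 crosses under strand 4. Perm now: [2 4 1 3 5]
Gen 6 (s1): strand 2 crosses over strand 4. Perm now: [4 2 1 3 5]
Gen 7 (s2): strand 2 crosses over strand 1. Perm now: [4 1 2 3 5]

Answer: 4 1 2 3 5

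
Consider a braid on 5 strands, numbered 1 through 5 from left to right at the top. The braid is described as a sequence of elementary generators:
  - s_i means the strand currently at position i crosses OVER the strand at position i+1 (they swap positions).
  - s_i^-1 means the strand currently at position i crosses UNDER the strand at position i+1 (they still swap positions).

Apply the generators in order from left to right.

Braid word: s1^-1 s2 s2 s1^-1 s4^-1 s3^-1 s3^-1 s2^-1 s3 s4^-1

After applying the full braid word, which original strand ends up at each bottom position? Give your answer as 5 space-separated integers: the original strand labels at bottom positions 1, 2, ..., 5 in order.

Answer: 1 3 5 4 2

Derivation:
Gen 1 (s1^-1): strand 1 crosses under strand 2. Perm now: [2 1 3 4 5]
Gen 2 (s2): strand 1 crosses over strand 3. Perm now: [2 3 1 4 5]
Gen 3 (s2): strand 3 crosses over strand 1. Perm now: [2 1 3 4 5]
Gen 4 (s1^-1): strand 2 crosses under strand 1. Perm now: [1 2 3 4 5]
Gen 5 (s4^-1): strand 4 crosses under strand 5. Perm now: [1 2 3 5 4]
Gen 6 (s3^-1): strand 3 crosses under strand 5. Perm now: [1 2 5 3 4]
Gen 7 (s3^-1): strand 5 crosses under strand 3. Perm now: [1 2 3 5 4]
Gen 8 (s2^-1): strand 2 crosses under strand 3. Perm now: [1 3 2 5 4]
Gen 9 (s3): strand 2 crosses over strand 5. Perm now: [1 3 5 2 4]
Gen 10 (s4^-1): strand 2 crosses under strand 4. Perm now: [1 3 5 4 2]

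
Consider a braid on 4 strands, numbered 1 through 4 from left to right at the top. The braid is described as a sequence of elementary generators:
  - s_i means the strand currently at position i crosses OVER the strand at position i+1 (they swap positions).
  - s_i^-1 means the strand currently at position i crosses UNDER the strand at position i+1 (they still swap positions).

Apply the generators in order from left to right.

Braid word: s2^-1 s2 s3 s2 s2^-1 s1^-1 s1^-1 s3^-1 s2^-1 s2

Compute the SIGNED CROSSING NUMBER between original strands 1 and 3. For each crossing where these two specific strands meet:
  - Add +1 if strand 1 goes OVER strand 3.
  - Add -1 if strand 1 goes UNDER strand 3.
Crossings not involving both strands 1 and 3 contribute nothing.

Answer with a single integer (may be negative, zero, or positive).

Gen 1: crossing 2x3. Both 1&3? no. Sum: 0
Gen 2: crossing 3x2. Both 1&3? no. Sum: 0
Gen 3: crossing 3x4. Both 1&3? no. Sum: 0
Gen 4: crossing 2x4. Both 1&3? no. Sum: 0
Gen 5: crossing 4x2. Both 1&3? no. Sum: 0
Gen 6: crossing 1x2. Both 1&3? no. Sum: 0
Gen 7: crossing 2x1. Both 1&3? no. Sum: 0
Gen 8: crossing 4x3. Both 1&3? no. Sum: 0
Gen 9: crossing 2x3. Both 1&3? no. Sum: 0
Gen 10: crossing 3x2. Both 1&3? no. Sum: 0

Answer: 0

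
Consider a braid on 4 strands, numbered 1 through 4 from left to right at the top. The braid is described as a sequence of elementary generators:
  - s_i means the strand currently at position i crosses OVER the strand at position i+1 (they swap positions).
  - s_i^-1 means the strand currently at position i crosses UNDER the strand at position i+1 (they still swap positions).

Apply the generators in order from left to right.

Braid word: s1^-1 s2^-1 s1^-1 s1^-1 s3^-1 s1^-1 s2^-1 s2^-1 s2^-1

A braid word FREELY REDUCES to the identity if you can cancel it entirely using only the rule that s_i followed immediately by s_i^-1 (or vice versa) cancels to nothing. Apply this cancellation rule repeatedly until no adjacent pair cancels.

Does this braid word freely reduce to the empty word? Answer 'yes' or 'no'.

Gen 1 (s1^-1): push. Stack: [s1^-1]
Gen 2 (s2^-1): push. Stack: [s1^-1 s2^-1]
Gen 3 (s1^-1): push. Stack: [s1^-1 s2^-1 s1^-1]
Gen 4 (s1^-1): push. Stack: [s1^-1 s2^-1 s1^-1 s1^-1]
Gen 5 (s3^-1): push. Stack: [s1^-1 s2^-1 s1^-1 s1^-1 s3^-1]
Gen 6 (s1^-1): push. Stack: [s1^-1 s2^-1 s1^-1 s1^-1 s3^-1 s1^-1]
Gen 7 (s2^-1): push. Stack: [s1^-1 s2^-1 s1^-1 s1^-1 s3^-1 s1^-1 s2^-1]
Gen 8 (s2^-1): push. Stack: [s1^-1 s2^-1 s1^-1 s1^-1 s3^-1 s1^-1 s2^-1 s2^-1]
Gen 9 (s2^-1): push. Stack: [s1^-1 s2^-1 s1^-1 s1^-1 s3^-1 s1^-1 s2^-1 s2^-1 s2^-1]
Reduced word: s1^-1 s2^-1 s1^-1 s1^-1 s3^-1 s1^-1 s2^-1 s2^-1 s2^-1

Answer: no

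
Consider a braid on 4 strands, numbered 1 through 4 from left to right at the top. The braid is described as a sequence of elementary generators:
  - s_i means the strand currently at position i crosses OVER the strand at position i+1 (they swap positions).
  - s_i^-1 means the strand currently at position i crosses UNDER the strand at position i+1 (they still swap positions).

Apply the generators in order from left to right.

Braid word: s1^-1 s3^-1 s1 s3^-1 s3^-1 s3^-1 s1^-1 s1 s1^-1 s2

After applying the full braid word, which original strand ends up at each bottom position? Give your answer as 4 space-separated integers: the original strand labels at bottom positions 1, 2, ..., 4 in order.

Answer: 2 3 1 4

Derivation:
Gen 1 (s1^-1): strand 1 crosses under strand 2. Perm now: [2 1 3 4]
Gen 2 (s3^-1): strand 3 crosses under strand 4. Perm now: [2 1 4 3]
Gen 3 (s1): strand 2 crosses over strand 1. Perm now: [1 2 4 3]
Gen 4 (s3^-1): strand 4 crosses under strand 3. Perm now: [1 2 3 4]
Gen 5 (s3^-1): strand 3 crosses under strand 4. Perm now: [1 2 4 3]
Gen 6 (s3^-1): strand 4 crosses under strand 3. Perm now: [1 2 3 4]
Gen 7 (s1^-1): strand 1 crosses under strand 2. Perm now: [2 1 3 4]
Gen 8 (s1): strand 2 crosses over strand 1. Perm now: [1 2 3 4]
Gen 9 (s1^-1): strand 1 crosses under strand 2. Perm now: [2 1 3 4]
Gen 10 (s2): strand 1 crosses over strand 3. Perm now: [2 3 1 4]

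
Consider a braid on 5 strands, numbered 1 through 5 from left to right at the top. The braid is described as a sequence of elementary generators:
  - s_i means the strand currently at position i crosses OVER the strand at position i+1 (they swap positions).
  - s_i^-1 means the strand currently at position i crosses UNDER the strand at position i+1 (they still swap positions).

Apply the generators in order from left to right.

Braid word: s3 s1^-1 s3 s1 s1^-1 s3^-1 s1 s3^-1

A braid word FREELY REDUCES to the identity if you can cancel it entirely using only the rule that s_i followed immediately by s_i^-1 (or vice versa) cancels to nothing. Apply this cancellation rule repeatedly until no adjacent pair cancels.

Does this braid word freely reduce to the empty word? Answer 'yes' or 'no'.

Answer: yes

Derivation:
Gen 1 (s3): push. Stack: [s3]
Gen 2 (s1^-1): push. Stack: [s3 s1^-1]
Gen 3 (s3): push. Stack: [s3 s1^-1 s3]
Gen 4 (s1): push. Stack: [s3 s1^-1 s3 s1]
Gen 5 (s1^-1): cancels prior s1. Stack: [s3 s1^-1 s3]
Gen 6 (s3^-1): cancels prior s3. Stack: [s3 s1^-1]
Gen 7 (s1): cancels prior s1^-1. Stack: [s3]
Gen 8 (s3^-1): cancels prior s3. Stack: []
Reduced word: (empty)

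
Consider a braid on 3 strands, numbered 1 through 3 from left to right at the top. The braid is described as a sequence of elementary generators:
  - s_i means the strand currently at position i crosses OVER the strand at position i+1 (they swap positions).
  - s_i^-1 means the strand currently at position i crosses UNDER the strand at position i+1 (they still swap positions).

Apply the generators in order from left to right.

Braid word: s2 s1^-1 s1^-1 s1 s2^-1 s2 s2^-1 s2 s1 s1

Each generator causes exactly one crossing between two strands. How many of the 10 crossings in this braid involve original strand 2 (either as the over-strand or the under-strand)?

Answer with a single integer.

Gen 1: crossing 2x3. Involves strand 2? yes. Count so far: 1
Gen 2: crossing 1x3. Involves strand 2? no. Count so far: 1
Gen 3: crossing 3x1. Involves strand 2? no. Count so far: 1
Gen 4: crossing 1x3. Involves strand 2? no. Count so far: 1
Gen 5: crossing 1x2. Involves strand 2? yes. Count so far: 2
Gen 6: crossing 2x1. Involves strand 2? yes. Count so far: 3
Gen 7: crossing 1x2. Involves strand 2? yes. Count so far: 4
Gen 8: crossing 2x1. Involves strand 2? yes. Count so far: 5
Gen 9: crossing 3x1. Involves strand 2? no. Count so far: 5
Gen 10: crossing 1x3. Involves strand 2? no. Count so far: 5

Answer: 5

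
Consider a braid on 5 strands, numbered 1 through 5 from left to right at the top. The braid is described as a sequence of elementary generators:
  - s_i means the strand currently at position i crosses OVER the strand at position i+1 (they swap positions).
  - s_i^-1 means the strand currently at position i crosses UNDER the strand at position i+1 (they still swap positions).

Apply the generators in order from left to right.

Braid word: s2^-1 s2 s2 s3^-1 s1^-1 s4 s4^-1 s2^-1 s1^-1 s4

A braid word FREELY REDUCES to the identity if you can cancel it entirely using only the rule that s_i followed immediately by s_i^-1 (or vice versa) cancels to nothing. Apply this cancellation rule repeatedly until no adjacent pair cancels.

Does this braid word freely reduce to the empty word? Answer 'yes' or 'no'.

Answer: no

Derivation:
Gen 1 (s2^-1): push. Stack: [s2^-1]
Gen 2 (s2): cancels prior s2^-1. Stack: []
Gen 3 (s2): push. Stack: [s2]
Gen 4 (s3^-1): push. Stack: [s2 s3^-1]
Gen 5 (s1^-1): push. Stack: [s2 s3^-1 s1^-1]
Gen 6 (s4): push. Stack: [s2 s3^-1 s1^-1 s4]
Gen 7 (s4^-1): cancels prior s4. Stack: [s2 s3^-1 s1^-1]
Gen 8 (s2^-1): push. Stack: [s2 s3^-1 s1^-1 s2^-1]
Gen 9 (s1^-1): push. Stack: [s2 s3^-1 s1^-1 s2^-1 s1^-1]
Gen 10 (s4): push. Stack: [s2 s3^-1 s1^-1 s2^-1 s1^-1 s4]
Reduced word: s2 s3^-1 s1^-1 s2^-1 s1^-1 s4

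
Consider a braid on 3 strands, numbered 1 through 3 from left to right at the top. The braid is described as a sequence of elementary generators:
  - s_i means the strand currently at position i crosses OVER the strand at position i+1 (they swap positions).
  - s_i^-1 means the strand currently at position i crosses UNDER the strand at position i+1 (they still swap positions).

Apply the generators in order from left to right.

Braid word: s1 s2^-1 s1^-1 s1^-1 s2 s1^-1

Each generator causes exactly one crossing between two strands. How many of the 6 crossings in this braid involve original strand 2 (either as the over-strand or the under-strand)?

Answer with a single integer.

Answer: 4

Derivation:
Gen 1: crossing 1x2. Involves strand 2? yes. Count so far: 1
Gen 2: crossing 1x3. Involves strand 2? no. Count so far: 1
Gen 3: crossing 2x3. Involves strand 2? yes. Count so far: 2
Gen 4: crossing 3x2. Involves strand 2? yes. Count so far: 3
Gen 5: crossing 3x1. Involves strand 2? no. Count so far: 3
Gen 6: crossing 2x1. Involves strand 2? yes. Count so far: 4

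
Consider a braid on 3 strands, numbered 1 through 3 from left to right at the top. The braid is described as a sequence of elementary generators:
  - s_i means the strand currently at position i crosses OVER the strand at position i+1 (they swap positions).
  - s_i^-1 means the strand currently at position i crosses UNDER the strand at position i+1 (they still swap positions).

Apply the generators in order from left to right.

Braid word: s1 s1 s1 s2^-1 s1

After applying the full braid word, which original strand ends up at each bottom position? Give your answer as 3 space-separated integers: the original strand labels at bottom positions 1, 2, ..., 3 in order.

Answer: 3 2 1

Derivation:
Gen 1 (s1): strand 1 crosses over strand 2. Perm now: [2 1 3]
Gen 2 (s1): strand 2 crosses over strand 1. Perm now: [1 2 3]
Gen 3 (s1): strand 1 crosses over strand 2. Perm now: [2 1 3]
Gen 4 (s2^-1): strand 1 crosses under strand 3. Perm now: [2 3 1]
Gen 5 (s1): strand 2 crosses over strand 3. Perm now: [3 2 1]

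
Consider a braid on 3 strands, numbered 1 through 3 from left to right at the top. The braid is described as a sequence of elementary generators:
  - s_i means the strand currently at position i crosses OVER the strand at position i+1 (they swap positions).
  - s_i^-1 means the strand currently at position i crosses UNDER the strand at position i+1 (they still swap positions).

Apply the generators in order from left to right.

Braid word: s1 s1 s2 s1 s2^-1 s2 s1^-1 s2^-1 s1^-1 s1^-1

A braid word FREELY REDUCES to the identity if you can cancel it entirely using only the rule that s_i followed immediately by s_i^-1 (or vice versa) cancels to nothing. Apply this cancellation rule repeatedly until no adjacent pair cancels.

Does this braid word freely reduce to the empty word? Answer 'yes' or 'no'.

Answer: yes

Derivation:
Gen 1 (s1): push. Stack: [s1]
Gen 2 (s1): push. Stack: [s1 s1]
Gen 3 (s2): push. Stack: [s1 s1 s2]
Gen 4 (s1): push. Stack: [s1 s1 s2 s1]
Gen 5 (s2^-1): push. Stack: [s1 s1 s2 s1 s2^-1]
Gen 6 (s2): cancels prior s2^-1. Stack: [s1 s1 s2 s1]
Gen 7 (s1^-1): cancels prior s1. Stack: [s1 s1 s2]
Gen 8 (s2^-1): cancels prior s2. Stack: [s1 s1]
Gen 9 (s1^-1): cancels prior s1. Stack: [s1]
Gen 10 (s1^-1): cancels prior s1. Stack: []
Reduced word: (empty)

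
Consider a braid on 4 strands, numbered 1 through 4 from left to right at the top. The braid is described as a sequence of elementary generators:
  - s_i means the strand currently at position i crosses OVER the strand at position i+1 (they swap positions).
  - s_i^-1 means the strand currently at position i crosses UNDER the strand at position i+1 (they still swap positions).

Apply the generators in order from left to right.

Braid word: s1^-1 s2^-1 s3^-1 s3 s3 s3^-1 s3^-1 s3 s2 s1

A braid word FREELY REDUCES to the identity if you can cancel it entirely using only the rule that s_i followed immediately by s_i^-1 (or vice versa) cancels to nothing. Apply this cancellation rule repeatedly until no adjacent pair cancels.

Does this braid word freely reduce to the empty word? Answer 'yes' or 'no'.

Gen 1 (s1^-1): push. Stack: [s1^-1]
Gen 2 (s2^-1): push. Stack: [s1^-1 s2^-1]
Gen 3 (s3^-1): push. Stack: [s1^-1 s2^-1 s3^-1]
Gen 4 (s3): cancels prior s3^-1. Stack: [s1^-1 s2^-1]
Gen 5 (s3): push. Stack: [s1^-1 s2^-1 s3]
Gen 6 (s3^-1): cancels prior s3. Stack: [s1^-1 s2^-1]
Gen 7 (s3^-1): push. Stack: [s1^-1 s2^-1 s3^-1]
Gen 8 (s3): cancels prior s3^-1. Stack: [s1^-1 s2^-1]
Gen 9 (s2): cancels prior s2^-1. Stack: [s1^-1]
Gen 10 (s1): cancels prior s1^-1. Stack: []
Reduced word: (empty)

Answer: yes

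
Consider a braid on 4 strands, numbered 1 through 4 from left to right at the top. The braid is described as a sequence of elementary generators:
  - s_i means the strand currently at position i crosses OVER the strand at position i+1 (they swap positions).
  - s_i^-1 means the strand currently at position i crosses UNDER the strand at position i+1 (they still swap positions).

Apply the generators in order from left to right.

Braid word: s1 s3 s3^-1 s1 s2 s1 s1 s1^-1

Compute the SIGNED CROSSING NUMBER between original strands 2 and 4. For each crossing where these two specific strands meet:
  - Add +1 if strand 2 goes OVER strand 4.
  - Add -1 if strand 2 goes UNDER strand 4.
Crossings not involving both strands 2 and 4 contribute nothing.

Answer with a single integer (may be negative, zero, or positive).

Gen 1: crossing 1x2. Both 2&4? no. Sum: 0
Gen 2: crossing 3x4. Both 2&4? no. Sum: 0
Gen 3: crossing 4x3. Both 2&4? no. Sum: 0
Gen 4: crossing 2x1. Both 2&4? no. Sum: 0
Gen 5: crossing 2x3. Both 2&4? no. Sum: 0
Gen 6: crossing 1x3. Both 2&4? no. Sum: 0
Gen 7: crossing 3x1. Both 2&4? no. Sum: 0
Gen 8: crossing 1x3. Both 2&4? no. Sum: 0

Answer: 0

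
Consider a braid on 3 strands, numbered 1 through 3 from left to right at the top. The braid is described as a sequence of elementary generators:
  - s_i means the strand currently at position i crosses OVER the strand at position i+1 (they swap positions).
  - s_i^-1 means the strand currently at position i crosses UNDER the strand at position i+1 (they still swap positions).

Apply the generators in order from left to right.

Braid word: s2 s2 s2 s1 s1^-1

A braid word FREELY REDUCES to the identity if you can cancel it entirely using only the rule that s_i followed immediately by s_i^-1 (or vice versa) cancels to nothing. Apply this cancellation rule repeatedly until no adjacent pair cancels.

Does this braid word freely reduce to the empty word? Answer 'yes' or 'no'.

Gen 1 (s2): push. Stack: [s2]
Gen 2 (s2): push. Stack: [s2 s2]
Gen 3 (s2): push. Stack: [s2 s2 s2]
Gen 4 (s1): push. Stack: [s2 s2 s2 s1]
Gen 5 (s1^-1): cancels prior s1. Stack: [s2 s2 s2]
Reduced word: s2 s2 s2

Answer: no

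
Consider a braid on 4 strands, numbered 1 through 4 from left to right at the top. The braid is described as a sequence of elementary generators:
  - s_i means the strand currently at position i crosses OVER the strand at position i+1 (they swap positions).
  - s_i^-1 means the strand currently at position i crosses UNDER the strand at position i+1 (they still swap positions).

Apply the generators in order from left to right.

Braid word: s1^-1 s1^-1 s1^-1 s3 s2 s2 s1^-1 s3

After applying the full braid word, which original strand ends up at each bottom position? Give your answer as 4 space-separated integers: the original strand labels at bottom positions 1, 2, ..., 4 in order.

Gen 1 (s1^-1): strand 1 crosses under strand 2. Perm now: [2 1 3 4]
Gen 2 (s1^-1): strand 2 crosses under strand 1. Perm now: [1 2 3 4]
Gen 3 (s1^-1): strand 1 crosses under strand 2. Perm now: [2 1 3 4]
Gen 4 (s3): strand 3 crosses over strand 4. Perm now: [2 1 4 3]
Gen 5 (s2): strand 1 crosses over strand 4. Perm now: [2 4 1 3]
Gen 6 (s2): strand 4 crosses over strand 1. Perm now: [2 1 4 3]
Gen 7 (s1^-1): strand 2 crosses under strand 1. Perm now: [1 2 4 3]
Gen 8 (s3): strand 4 crosses over strand 3. Perm now: [1 2 3 4]

Answer: 1 2 3 4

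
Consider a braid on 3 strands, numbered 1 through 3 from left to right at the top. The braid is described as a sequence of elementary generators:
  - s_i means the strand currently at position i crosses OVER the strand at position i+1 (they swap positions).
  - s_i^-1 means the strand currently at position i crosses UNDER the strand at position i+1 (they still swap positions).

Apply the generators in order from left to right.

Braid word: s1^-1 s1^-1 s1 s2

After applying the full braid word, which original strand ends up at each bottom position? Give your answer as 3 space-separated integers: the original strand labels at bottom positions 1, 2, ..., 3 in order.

Gen 1 (s1^-1): strand 1 crosses under strand 2. Perm now: [2 1 3]
Gen 2 (s1^-1): strand 2 crosses under strand 1. Perm now: [1 2 3]
Gen 3 (s1): strand 1 crosses over strand 2. Perm now: [2 1 3]
Gen 4 (s2): strand 1 crosses over strand 3. Perm now: [2 3 1]

Answer: 2 3 1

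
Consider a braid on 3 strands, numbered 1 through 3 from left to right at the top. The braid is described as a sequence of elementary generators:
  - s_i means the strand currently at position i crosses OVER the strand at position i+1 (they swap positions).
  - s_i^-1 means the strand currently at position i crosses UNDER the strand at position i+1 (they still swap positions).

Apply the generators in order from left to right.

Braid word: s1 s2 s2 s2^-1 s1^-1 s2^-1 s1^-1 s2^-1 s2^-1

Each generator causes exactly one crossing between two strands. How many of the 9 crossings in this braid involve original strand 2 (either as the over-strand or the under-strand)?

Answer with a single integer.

Answer: 5

Derivation:
Gen 1: crossing 1x2. Involves strand 2? yes. Count so far: 1
Gen 2: crossing 1x3. Involves strand 2? no. Count so far: 1
Gen 3: crossing 3x1. Involves strand 2? no. Count so far: 1
Gen 4: crossing 1x3. Involves strand 2? no. Count so far: 1
Gen 5: crossing 2x3. Involves strand 2? yes. Count so far: 2
Gen 6: crossing 2x1. Involves strand 2? yes. Count so far: 3
Gen 7: crossing 3x1. Involves strand 2? no. Count so far: 3
Gen 8: crossing 3x2. Involves strand 2? yes. Count so far: 4
Gen 9: crossing 2x3. Involves strand 2? yes. Count so far: 5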